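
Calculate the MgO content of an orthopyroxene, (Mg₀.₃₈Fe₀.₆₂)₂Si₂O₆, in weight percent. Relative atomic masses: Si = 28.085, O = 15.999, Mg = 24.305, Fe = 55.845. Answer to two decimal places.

12.77 wt%

Formula mass = 239.884 g/mol.
0.76 Mg → 0.7600 mol MgO per formula unit; M(MgO) = 40.304, so MgO mass = 30.631 g.
30.631/239.884 × 100 = 12.77 wt%.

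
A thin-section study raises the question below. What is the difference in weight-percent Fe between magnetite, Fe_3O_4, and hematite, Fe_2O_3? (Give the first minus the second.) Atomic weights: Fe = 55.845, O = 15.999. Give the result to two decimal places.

First mineral: 167.535 g Fe in 231.531 g formula = 72.36 wt% Fe.
Second mineral: 111.690 g Fe in 159.687 g formula = 69.94 wt% Fe.
72.36% − 69.94% gives a difference of 2.42 percentage points.

2.42 percentage points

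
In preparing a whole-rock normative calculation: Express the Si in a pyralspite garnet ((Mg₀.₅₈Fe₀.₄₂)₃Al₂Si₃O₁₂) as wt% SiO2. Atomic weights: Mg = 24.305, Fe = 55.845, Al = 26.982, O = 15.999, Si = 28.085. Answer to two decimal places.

Molar mass of (Mg₀.₅₈Fe₀.₄₂)₃Al₂Si₃O₁₂ = 1.74×24.305 + 1.26×55.845 + 2×26.982 + 3×28.085 + 12×15.999 = 442.862 g/mol.
Each formula unit contains 3 Si, equivalent to 3/1 = 3.0000 mol SiO2.
M(SiO2) = 1×28.085 + 2×15.999 = 60.083 g/mol.
Mass of SiO2 per formula unit = 3.0000 × 60.083 = 180.249 g.
SiO2 wt% = 180.249 / 442.862 × 100 = 40.70%.

40.70 wt%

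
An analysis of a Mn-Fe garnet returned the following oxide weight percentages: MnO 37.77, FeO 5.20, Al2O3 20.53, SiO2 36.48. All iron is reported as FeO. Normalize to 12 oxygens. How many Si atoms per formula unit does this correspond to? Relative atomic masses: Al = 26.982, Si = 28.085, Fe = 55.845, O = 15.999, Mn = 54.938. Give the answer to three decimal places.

MnO: 37.77/70.937 = 0.53244 mol → 0.53244 mol Mn, 0.53244 mol O.
FeO: 5.20/71.844 = 0.07238 mol → 0.07238 mol Fe, 0.07238 mol O.
Al2O3: 20.53/101.961 = 0.20135 mol → 0.40270 mol Al, 0.60405 mol O.
SiO2: 36.48/60.083 = 0.60716 mol → 0.60716 mol Si, 1.21432 mol O.
Total oxygen = 2.42319 mol. Normalization factor = 12/2.42319 = 4.95215.
Si per 12 O = 0.60716 × 4.95215 = 3.007.

3.007 Si apfu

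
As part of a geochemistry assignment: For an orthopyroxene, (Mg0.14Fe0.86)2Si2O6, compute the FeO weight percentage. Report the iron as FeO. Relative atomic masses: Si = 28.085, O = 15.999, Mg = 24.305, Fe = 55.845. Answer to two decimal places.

48.46 wt%

M((Mg0.14Fe0.86)2Si2O6) = 255.023 g/mol; M(FeO) = 71.844 g/mol.
Moles FeO per formula unit = 1.72 Fe ÷ 1 = 1.7200.
FeO fraction = (1.7200 × 71.844) / 255.023 = 123.572/255.023 = 0.4846.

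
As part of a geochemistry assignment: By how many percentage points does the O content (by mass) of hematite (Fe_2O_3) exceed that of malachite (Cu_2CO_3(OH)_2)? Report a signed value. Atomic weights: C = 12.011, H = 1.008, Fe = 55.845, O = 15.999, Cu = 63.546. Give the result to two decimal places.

O in Fe_2O_3: molar mass 159.687 g/mol; 3×15.999 = 47.997 g → 30.06 wt%.
O in Cu_2CO_3(OH)_2: molar mass 221.114 g/mol; 5×15.999 = 79.995 g → 36.18 wt%.
Difference = 30.06 − 36.18 = -6.12 percentage points.

-6.12 percentage points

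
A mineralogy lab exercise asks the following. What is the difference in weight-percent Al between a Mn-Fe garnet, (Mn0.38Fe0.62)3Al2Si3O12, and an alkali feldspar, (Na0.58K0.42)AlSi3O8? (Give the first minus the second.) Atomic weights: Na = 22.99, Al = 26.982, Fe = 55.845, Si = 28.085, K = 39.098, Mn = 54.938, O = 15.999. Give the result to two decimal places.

First mineral: 53.964 g Al in 496.708 g formula = 10.86 wt% Al.
Second mineral: 26.982 g Al in 268.984 g formula = 10.03 wt% Al.
10.86% − 10.03% gives a difference of 0.83 percentage points.

0.83 percentage points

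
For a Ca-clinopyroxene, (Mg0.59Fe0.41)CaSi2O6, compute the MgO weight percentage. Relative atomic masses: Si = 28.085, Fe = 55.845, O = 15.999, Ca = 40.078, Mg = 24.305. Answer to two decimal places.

M((Mg0.59Fe0.41)CaSi2O6) = 229.478 g/mol; M(MgO) = 40.304 g/mol.
Moles MgO per formula unit = 0.59 Mg ÷ 1 = 0.5900.
MgO fraction = (0.5900 × 40.304) / 229.478 = 23.779/229.478 = 0.1036.

10.36 wt%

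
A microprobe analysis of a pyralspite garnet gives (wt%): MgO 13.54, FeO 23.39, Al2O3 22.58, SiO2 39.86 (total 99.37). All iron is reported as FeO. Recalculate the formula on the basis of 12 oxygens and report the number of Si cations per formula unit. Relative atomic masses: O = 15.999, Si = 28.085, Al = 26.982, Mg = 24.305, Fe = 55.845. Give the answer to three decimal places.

3.001 Si apfu

MgO (M=40.304): mol = 0.33595; Mg = 0.33595, O = 0.33595.
FeO (M=71.844): mol = 0.32557; Fe = 0.32557, O = 0.32557.
Al2O3 (M=101.961): mol = 0.22146; Al = 0.44292, O = 0.66438.
SiO2 (M=60.083): mol = 0.66342; Si = 0.66342, O = 1.32684.
ΣO = 2.65274; factor = 12/ΣO = 4.52362.
Si apfu = 0.66342 × 4.52362 = 3.001.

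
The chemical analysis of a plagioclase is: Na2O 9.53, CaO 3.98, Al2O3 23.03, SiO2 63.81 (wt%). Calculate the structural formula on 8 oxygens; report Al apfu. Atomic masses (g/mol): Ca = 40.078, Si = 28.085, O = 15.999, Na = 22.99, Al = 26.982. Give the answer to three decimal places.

9.53 wt% Na2O ÷ 61.979 g/mol = 0.15376 mol, giving 0.30752 Na and 0.15376 O.
3.98 wt% CaO ÷ 56.077 g/mol = 0.07097 mol, giving 0.07097 Ca and 0.07097 O.
23.03 wt% Al2O3 ÷ 101.961 g/mol = 0.22587 mol, giving 0.45174 Al and 0.67761 O.
63.81 wt% SiO2 ÷ 60.083 g/mol = 1.06203 mol, giving 1.06203 Si and 2.12406 O.
Oxygen sums to 3.02640; scaling by 8/3.02640 = 2.64340 puts the formula on 8 O.
Al: 0.45174 × 2.64340 = 1.194 atoms per formula unit.

1.194 Al apfu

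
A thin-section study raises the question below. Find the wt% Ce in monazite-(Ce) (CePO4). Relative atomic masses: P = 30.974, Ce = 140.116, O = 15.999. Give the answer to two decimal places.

59.60 wt%

Formula mass = 1×140.116 + 1×30.974 + 4×15.999 = 235.086 g/mol, of which 140.116 g is Ce.
So Ce makes up 140.116/235.086 = 0.5960 of the mass, i.e. 59.60%.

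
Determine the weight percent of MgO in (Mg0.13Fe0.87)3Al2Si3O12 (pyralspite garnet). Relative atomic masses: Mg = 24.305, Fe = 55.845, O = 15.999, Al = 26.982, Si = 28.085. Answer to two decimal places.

3.24 wt%

M((Mg0.13Fe0.87)3Al2Si3O12) = 485.441 g/mol; M(MgO) = 40.304 g/mol.
Moles MgO per formula unit = 0.39 Mg ÷ 1 = 0.3900.
MgO fraction = (0.3900 × 40.304) / 485.441 = 15.719/485.441 = 0.0324.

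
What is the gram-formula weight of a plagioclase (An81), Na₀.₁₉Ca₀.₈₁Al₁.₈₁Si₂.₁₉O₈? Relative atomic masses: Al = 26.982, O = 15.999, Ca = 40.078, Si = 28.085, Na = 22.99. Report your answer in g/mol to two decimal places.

M = 0.19·22.99 + 0.81·40.078 + 1.81·26.982 + 2.19·28.085 + 8·15.999

275.17 g/mol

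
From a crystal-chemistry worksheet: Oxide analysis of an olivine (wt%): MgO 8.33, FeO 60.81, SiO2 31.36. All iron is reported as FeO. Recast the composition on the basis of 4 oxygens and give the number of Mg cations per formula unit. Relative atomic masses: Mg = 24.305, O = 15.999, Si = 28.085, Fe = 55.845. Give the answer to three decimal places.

0.394 Mg apfu

MgO (M=40.304): mol = 0.20668; Mg = 0.20668, O = 0.20668.
FeO (M=71.844): mol = 0.84642; Fe = 0.84642, O = 0.84642.
SiO2 (M=60.083): mol = 0.52194; Si = 0.52194, O = 1.04388.
ΣO = 2.09698; factor = 4/ΣO = 1.90751.
Mg apfu = 0.20668 × 1.90751 = 0.394.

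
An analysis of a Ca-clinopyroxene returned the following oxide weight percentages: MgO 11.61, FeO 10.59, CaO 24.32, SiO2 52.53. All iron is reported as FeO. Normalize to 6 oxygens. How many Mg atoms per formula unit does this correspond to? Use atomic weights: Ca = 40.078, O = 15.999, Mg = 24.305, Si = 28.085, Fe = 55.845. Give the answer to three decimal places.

11.61 wt% MgO ÷ 40.304 g/mol = 0.28806 mol, giving 0.28806 Mg and 0.28806 O.
10.59 wt% FeO ÷ 71.844 g/mol = 0.14740 mol, giving 0.14740 Fe and 0.14740 O.
24.32 wt% CaO ÷ 56.077 g/mol = 0.43369 mol, giving 0.43369 Ca and 0.43369 O.
52.53 wt% SiO2 ÷ 60.083 g/mol = 0.87429 mol, giving 0.87429 Si and 1.74858 O.
Oxygen sums to 2.61773; scaling by 6/2.61773 = 2.29206 puts the formula on 6 O.
Mg: 0.28806 × 2.29206 = 0.660 atoms per formula unit.

0.660 Mg apfu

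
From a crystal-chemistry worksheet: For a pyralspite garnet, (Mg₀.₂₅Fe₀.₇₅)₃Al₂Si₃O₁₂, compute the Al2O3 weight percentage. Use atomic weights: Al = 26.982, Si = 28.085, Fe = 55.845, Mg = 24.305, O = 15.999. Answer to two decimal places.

21.51 wt%

Molar mass of (Mg₀.₂₅Fe₀.₇₅)₃Al₂Si₃O₁₂ = 0.75·24.305 + 2.25·55.845 + 2·26.982 + 3·28.085 + 12·15.999 = 474.087 g/mol.
Each formula unit contains 2 Al, equivalent to 2/2 = 1.0000 mol Al2O3.
M(Al2O3) = 2×26.982 + 3×15.999 = 101.961 g/mol.
Mass of Al2O3 per formula unit = 1.0000 × 101.961 = 101.961 g.
Al2O3 wt% = 101.961 / 474.087 × 100 = 21.51%.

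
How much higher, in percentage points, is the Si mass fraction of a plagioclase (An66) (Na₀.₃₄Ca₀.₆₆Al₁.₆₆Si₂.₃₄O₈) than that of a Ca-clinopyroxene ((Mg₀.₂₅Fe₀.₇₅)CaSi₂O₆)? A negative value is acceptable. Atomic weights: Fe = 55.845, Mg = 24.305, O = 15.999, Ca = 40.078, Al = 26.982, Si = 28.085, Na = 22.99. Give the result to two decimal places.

Si in Na₀.₃₄Ca₀.₆₆Al₁.₆₆Si₂.₃₄O₈: molar mass 272.769 g/mol; 2.34×28.085 = 65.719 g → 24.09 wt%.
Si in (Mg₀.₂₅Fe₀.₇₅)CaSi₂O₆: molar mass 240.202 g/mol; 2×28.085 = 56.170 g → 23.38 wt%.
Difference = 24.09 − 23.38 = 0.71 percentage points.

0.71 percentage points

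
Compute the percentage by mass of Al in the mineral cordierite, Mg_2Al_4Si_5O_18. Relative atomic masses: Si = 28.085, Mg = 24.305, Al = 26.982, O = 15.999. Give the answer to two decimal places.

M(Mg_2Al_4Si_5O_18) = 584.945 g/mol.
Al contributes 4 × 26.982 = 107.928 g per mole.
107.928/584.945 = 0.1845 → 18.45%.

18.45 weight percent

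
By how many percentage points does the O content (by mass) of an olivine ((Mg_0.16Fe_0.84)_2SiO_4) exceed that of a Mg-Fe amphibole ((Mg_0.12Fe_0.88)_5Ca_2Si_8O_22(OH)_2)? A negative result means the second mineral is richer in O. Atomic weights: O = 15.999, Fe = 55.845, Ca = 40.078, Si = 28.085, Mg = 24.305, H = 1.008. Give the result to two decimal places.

First mineral: 63.996 g O in 193.678 g formula = 33.04 wt% O.
Second mineral: 383.976 g O in 951.129 g formula = 40.37 wt% O.
33.04% − 40.37% gives a difference of -7.33 percentage points.

-7.33 percentage points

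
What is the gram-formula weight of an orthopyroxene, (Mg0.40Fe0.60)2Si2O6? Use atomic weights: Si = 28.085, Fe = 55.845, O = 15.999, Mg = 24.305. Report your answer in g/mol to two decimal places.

The formula mass is the sum 0.80*24.305 + 1.20*55.845 + 2*28.085 + 6*15.999.

238.62 g/mol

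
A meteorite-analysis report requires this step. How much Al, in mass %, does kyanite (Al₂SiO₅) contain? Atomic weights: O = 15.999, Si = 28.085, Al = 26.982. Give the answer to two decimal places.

Molar mass of Al₂SiO₅: 2·26.982 + 1·28.085 + 5·15.999 = 162.044 g/mol.
Mass of Al per formula unit: 2 × 26.982 = 53.964 g.
Weight fraction Al = 53.964 / 162.044 = 0.3330.

33.30 mass %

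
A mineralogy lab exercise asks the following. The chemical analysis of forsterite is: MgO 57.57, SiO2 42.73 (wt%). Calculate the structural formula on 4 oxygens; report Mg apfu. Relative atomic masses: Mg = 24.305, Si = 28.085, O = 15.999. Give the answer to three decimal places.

2.004 Mg apfu

57.57 wt% MgO ÷ 40.304 g/mol = 1.42839 mol, giving 1.42839 Mg and 1.42839 O.
42.73 wt% SiO2 ÷ 60.083 g/mol = 0.71118 mol, giving 0.71118 Si and 1.42236 O.
Oxygen sums to 2.85075; scaling by 4/2.85075 = 1.40314 puts the formula on 4 O.
Mg: 1.42839 × 1.40314 = 2.004 atoms per formula unit.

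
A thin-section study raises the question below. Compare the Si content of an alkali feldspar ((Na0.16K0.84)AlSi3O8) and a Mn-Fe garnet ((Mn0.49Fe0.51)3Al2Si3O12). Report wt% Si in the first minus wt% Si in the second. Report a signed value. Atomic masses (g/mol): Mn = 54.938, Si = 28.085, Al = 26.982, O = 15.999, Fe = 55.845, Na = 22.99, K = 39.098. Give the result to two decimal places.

13.58 percentage points

First mineral: 84.255 g Si in 275.750 g formula = 30.55 wt% Si.
Second mineral: 84.255 g Si in 496.409 g formula = 16.97 wt% Si.
30.55% − 16.97% gives a difference of 13.58 percentage points.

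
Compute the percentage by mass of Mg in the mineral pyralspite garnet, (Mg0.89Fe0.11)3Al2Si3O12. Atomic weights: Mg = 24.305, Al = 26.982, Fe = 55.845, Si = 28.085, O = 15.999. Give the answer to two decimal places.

15.69 weight percent

Molar mass of (Mg0.89Fe0.11)3Al2Si3O12: 2.67×24.305 + 0.33×55.845 + 2×26.982 + 3×28.085 + 12×15.999 = 413.530 g/mol.
Mass of Mg per formula unit: 2.67 × 24.305 = 64.894 g.
Weight fraction Mg = 64.894 / 413.530 = 0.1569.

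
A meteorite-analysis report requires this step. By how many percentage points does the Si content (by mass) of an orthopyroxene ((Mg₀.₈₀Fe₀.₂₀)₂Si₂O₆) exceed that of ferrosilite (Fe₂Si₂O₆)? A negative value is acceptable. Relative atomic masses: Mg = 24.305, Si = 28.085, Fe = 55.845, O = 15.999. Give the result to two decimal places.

Si in (Mg₀.₈₀Fe₀.₂₀)₂Si₂O₆: molar mass 213.390 g/mol; 2×28.085 = 56.170 g → 26.32 wt%.
Si in Fe₂Si₂O₆: molar mass 263.854 g/mol; 2×28.085 = 56.170 g → 21.29 wt%.
Difference = 26.32 − 21.29 = 5.03 percentage points.

5.03 percentage points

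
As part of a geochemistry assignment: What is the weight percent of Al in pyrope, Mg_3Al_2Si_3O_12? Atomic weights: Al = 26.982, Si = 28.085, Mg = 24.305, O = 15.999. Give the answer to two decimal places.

Formula mass = 3*24.305 + 2*26.982 + 3*28.085 + 12*15.999 = 403.122 g/mol, of which 53.964 g is Al.
So Al makes up 53.964/403.122 = 0.1339 of the mass, i.e. 13.39%.

13.39 wt%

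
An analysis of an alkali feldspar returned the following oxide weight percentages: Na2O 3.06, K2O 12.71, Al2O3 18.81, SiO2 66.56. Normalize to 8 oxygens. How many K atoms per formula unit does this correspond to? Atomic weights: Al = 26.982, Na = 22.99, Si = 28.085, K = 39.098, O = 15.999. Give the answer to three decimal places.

0.731 K apfu

3.06 wt% Na2O ÷ 61.979 g/mol = 0.04937 mol, giving 0.09874 Na and 0.04937 O.
12.71 wt% K2O ÷ 94.195 g/mol = 0.13493 mol, giving 0.26986 K and 0.13493 O.
18.81 wt% Al2O3 ÷ 101.961 g/mol = 0.18448 mol, giving 0.36896 Al and 0.55344 O.
66.56 wt% SiO2 ÷ 60.083 g/mol = 1.10780 mol, giving 1.10780 Si and 2.21560 O.
Oxygen sums to 2.95334; scaling by 8/2.95334 = 2.70880 puts the formula on 8 O.
K: 0.26986 × 2.70880 = 0.731 atoms per formula unit.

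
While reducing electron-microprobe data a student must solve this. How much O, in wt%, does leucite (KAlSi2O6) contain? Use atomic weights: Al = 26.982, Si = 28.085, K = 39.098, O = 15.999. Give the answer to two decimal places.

43.98 wt%

Formula mass = 1×39.098 + 1×26.982 + 2×28.085 + 6×15.999 = 218.244 g/mol, of which 95.994 g is O.
So O makes up 95.994/218.244 = 0.4398 of the mass, i.e. 43.98%.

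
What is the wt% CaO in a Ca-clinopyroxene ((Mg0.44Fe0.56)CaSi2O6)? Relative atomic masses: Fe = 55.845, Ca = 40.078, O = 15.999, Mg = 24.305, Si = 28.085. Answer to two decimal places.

M((Mg0.44Fe0.56)CaSi2O6) = 234.209 g/mol; M(CaO) = 56.077 g/mol.
Moles CaO per formula unit = 1 Ca ÷ 1 = 1.0000.
CaO fraction = (1.0000 × 56.077) / 234.209 = 56.077/234.209 = 0.2394.

23.94 wt%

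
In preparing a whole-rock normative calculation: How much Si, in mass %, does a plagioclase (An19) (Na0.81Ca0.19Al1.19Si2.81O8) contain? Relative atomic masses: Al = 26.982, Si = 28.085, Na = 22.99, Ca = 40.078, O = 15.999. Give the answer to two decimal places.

29.75 mass %

Molar mass of Na0.81Ca0.19Al1.19Si2.81O8: 0.81*22.99 + 0.19*40.078 + 1.19*26.982 + 2.81*28.085 + 8*15.999 = 265.256 g/mol.
Mass of Si per formula unit: 2.81 × 28.085 = 78.919 g.
Weight fraction Si = 78.919 / 265.256 = 0.2975.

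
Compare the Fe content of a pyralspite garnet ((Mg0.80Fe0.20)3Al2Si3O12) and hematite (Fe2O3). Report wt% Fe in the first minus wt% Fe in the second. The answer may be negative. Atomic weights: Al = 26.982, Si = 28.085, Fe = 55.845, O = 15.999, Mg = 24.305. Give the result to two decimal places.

Fe in (Mg0.80Fe0.20)3Al2Si3O12: molar mass 422.046 g/mol; 0.60×55.845 = 33.507 g → 7.94 wt%.
Fe in Fe2O3: molar mass 159.687 g/mol; 2×55.845 = 111.690 g → 69.94 wt%.
Difference = 7.94 − 69.94 = -62.00 percentage points.

-62.00 percentage points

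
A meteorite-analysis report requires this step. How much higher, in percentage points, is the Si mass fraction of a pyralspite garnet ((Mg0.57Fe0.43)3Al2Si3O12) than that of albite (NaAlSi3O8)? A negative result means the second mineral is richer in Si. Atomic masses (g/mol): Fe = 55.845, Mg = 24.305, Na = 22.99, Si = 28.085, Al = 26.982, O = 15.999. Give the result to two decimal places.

First mineral: 84.255 g Si in 443.809 g formula = 18.98 wt% Si.
Second mineral: 84.255 g Si in 262.219 g formula = 32.13 wt% Si.
18.98% − 32.13% gives a difference of -13.15 percentage points.

-13.15 percentage points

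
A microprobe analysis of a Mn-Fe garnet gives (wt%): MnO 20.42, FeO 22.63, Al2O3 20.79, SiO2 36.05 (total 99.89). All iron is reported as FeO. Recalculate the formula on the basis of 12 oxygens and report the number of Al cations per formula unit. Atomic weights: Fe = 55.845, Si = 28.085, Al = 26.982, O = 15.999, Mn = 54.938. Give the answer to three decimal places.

2.027 Al apfu

20.42 wt% MnO ÷ 70.937 g/mol = 0.28786 mol, giving 0.28786 Mn and 0.28786 O.
22.63 wt% FeO ÷ 71.844 g/mol = 0.31499 mol, giving 0.31499 Fe and 0.31499 O.
20.79 wt% Al2O3 ÷ 101.961 g/mol = 0.20390 mol, giving 0.40780 Al and 0.61170 O.
36.05 wt% SiO2 ÷ 60.083 g/mol = 0.60000 mol, giving 0.60000 Si and 1.20000 O.
Oxygen sums to 2.41455; scaling by 12/2.41455 = 4.96987 puts the formula on 12 O.
Al: 0.40780 × 4.96987 = 2.027 atoms per formula unit.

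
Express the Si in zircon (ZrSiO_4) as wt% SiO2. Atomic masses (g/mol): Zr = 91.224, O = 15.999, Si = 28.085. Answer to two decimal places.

32.78 wt%

M(ZrSiO_4) = 183.305 g/mol; M(SiO2) = 60.083 g/mol.
Moles SiO2 per formula unit = 1 Si ÷ 1 = 1.0000.
SiO2 fraction = (1.0000 × 60.083) / 183.305 = 60.083/183.305 = 0.3278.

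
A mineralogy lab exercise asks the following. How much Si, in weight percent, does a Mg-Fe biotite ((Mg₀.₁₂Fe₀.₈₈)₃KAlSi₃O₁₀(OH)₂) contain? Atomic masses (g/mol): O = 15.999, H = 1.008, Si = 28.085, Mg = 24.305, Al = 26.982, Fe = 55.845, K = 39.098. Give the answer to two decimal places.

Molar mass of (Mg₀.₁₂Fe₀.₈₈)₃KAlSi₃O₁₀(OH)₂: 0.36×24.305 + 2.64×55.845 + 1×39.098 + 1×26.982 + 3×28.085 + 12×15.999 + 2×1.008 = 500.520 g/mol.
Mass of Si per formula unit: 3 × 28.085 = 84.255 g.
Weight fraction Si = 84.255 / 500.520 = 0.1683.

16.83 weight percent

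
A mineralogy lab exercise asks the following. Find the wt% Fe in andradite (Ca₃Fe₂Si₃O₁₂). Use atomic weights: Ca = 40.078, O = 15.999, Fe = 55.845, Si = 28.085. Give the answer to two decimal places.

21.98 mass %

Molar mass of Ca₃Fe₂Si₃O₁₂: 3*40.078 + 2*55.845 + 3*28.085 + 12*15.999 = 508.167 g/mol.
Mass of Fe per formula unit: 2 × 55.845 = 111.690 g.
Weight fraction Fe = 111.690 / 508.167 = 0.2198.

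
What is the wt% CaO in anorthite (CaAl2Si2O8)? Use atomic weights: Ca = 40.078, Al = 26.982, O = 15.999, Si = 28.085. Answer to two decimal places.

M(CaAl2Si2O8) = 278.204 g/mol; M(CaO) = 56.077 g/mol.
Moles CaO per formula unit = 1 Ca ÷ 1 = 1.0000.
CaO fraction = (1.0000 × 56.077) / 278.204 = 56.077/278.204 = 0.2016.

20.16 wt%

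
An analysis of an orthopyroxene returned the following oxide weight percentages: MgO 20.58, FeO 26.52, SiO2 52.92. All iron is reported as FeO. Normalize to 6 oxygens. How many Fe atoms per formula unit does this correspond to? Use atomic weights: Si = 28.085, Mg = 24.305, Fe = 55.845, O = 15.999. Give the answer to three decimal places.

20.58 wt% MgO ÷ 40.304 g/mol = 0.51062 mol, giving 0.51062 Mg and 0.51062 O.
26.52 wt% FeO ÷ 71.844 g/mol = 0.36913 mol, giving 0.36913 Fe and 0.36913 O.
52.92 wt% SiO2 ÷ 60.083 g/mol = 0.88078 mol, giving 0.88078 Si and 1.76156 O.
Oxygen sums to 2.64131; scaling by 6/2.64131 = 2.27160 puts the formula on 6 O.
Fe: 0.36913 × 2.27160 = 0.839 atoms per formula unit.

0.839 Fe apfu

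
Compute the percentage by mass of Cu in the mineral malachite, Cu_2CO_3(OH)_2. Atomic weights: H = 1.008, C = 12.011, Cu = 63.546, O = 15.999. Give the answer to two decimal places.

M(Cu_2CO_3(OH)_2) = 221.114 g/mol.
Cu contributes 2 × 63.546 = 127.092 g per mole.
127.092/221.114 = 0.5748 → 57.48%.

57.48 wt%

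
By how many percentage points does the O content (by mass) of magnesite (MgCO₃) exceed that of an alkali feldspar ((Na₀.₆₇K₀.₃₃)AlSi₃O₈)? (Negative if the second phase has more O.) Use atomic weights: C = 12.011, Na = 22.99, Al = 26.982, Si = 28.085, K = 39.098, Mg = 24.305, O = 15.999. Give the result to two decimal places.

First mineral: 47.997 g O in 84.313 g formula = 56.93 wt% O.
Second mineral: 127.992 g O in 267.535 g formula = 47.84 wt% O.
56.93% − 47.84% gives a difference of 9.09 percentage points.

9.09 percentage points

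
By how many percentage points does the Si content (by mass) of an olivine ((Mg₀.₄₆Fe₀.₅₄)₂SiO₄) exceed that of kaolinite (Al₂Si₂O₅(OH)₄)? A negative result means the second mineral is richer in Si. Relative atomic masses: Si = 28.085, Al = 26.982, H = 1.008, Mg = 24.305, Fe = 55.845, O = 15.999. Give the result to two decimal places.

-5.69 percentage points

First mineral: 28.085 g Si in 174.754 g formula = 16.07 wt% Si.
Second mineral: 56.170 g Si in 258.157 g formula = 21.76 wt% Si.
16.07% − 21.76% gives a difference of -5.69 percentage points.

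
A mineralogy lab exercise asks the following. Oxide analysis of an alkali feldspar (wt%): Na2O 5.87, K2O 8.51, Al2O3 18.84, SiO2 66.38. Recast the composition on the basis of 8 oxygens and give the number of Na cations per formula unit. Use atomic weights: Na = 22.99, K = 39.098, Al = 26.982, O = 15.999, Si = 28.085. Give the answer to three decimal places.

Na2O: 5.87/61.979 = 0.09471 mol → 0.18942 mol Na, 0.09471 mol O.
K2O: 8.51/94.195 = 0.09034 mol → 0.18068 mol K, 0.09034 mol O.
Al2O3: 18.84/101.961 = 0.18478 mol → 0.36956 mol Al, 0.55434 mol O.
SiO2: 66.38/60.083 = 1.10481 mol → 1.10481 mol Si, 2.20962 mol O.
Total oxygen = 2.94901 mol. Normalization factor = 8/2.94901 = 2.71277.
Na per 8 O = 0.18942 × 2.71277 = 0.514.

0.514 Na apfu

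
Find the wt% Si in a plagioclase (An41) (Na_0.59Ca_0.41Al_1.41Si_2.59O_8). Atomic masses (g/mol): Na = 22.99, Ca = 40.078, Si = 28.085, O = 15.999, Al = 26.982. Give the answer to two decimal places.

Formula mass = 0.59×22.99 + 0.41×40.078 + 1.41×26.982 + 2.59×28.085 + 8×15.999 = 268.773 g/mol, of which 72.740 g is Si.
So Si makes up 72.740/268.773 = 0.2706 of the mass, i.e. 27.06%.

27.06 mass %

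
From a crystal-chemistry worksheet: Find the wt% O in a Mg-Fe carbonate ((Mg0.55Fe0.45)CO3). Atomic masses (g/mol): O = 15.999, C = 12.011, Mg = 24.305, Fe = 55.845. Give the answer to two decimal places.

Formula mass = 0.55×24.305 + 0.45×55.845 + 1×12.011 + 3×15.999 = 98.506 g/mol, of which 47.997 g is O.
So O makes up 47.997/98.506 = 0.4872 of the mass, i.e. 48.72%.

48.72 weight percent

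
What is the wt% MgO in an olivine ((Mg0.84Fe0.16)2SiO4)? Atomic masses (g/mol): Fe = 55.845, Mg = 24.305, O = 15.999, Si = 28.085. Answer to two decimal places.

Formula mass = 150.784 g/mol.
1.68 Mg → 1.6800 mol MgO per formula unit; M(MgO) = 40.304, so MgO mass = 67.711 g.
67.711/150.784 × 100 = 44.91 wt%.

44.91 wt%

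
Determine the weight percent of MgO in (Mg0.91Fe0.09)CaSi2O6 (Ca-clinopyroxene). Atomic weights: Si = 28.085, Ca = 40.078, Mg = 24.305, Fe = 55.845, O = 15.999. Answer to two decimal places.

16.72 wt%

Molar mass of (Mg0.91Fe0.09)CaSi2O6 = 0.91*24.305 + 0.09*55.845 + 1*40.078 + 2*28.085 + 6*15.999 = 219.386 g/mol.
Each formula unit contains 0.91 Mg, equivalent to 0.91/1 = 0.9100 mol MgO.
M(MgO) = 1×24.305 + 1×15.999 = 40.304 g/mol.
Mass of MgO per formula unit = 0.9100 × 40.304 = 36.677 g.
MgO wt% = 36.677 / 219.386 × 100 = 16.72%.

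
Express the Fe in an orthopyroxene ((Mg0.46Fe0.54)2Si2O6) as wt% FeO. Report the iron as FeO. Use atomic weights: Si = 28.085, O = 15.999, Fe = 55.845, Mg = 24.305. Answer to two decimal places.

M((Mg0.46Fe0.54)2Si2O6) = 234.837 g/mol; M(FeO) = 71.844 g/mol.
Moles FeO per formula unit = 1.08 Fe ÷ 1 = 1.0800.
FeO fraction = (1.0800 × 71.844) / 234.837 = 77.592/234.837 = 0.3304.

33.04 wt%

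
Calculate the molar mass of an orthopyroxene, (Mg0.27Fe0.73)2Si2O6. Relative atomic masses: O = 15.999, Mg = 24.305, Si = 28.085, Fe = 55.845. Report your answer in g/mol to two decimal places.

The formula mass is the sum 0.54*24.305 + 1.46*55.845 + 2*28.085 + 6*15.999.

246.82 g/mol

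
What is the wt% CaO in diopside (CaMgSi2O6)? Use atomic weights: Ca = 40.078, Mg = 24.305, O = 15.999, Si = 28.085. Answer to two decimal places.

Formula mass = 216.547 g/mol.
1 Ca → 1.0000 mol CaO per formula unit; M(CaO) = 56.077, so CaO mass = 56.077 g.
56.077/216.547 × 100 = 25.90 wt%.

25.90 wt%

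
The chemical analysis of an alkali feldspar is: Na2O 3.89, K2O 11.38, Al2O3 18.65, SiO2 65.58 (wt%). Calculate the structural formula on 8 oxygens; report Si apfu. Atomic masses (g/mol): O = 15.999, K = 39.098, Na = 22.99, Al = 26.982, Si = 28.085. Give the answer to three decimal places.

2.995 Si apfu

Na2O (M=61.979): mol = 0.06276; Na = 0.12552, O = 0.06276.
K2O (M=94.195): mol = 0.12081; K = 0.24162, O = 0.12081.
Al2O3 (M=101.961): mol = 0.18291; Al = 0.36582, O = 0.54873.
SiO2 (M=60.083): mol = 1.09149; Si = 1.09149, O = 2.18298.
ΣO = 2.91528; factor = 8/ΣO = 2.74416.
Si apfu = 1.09149 × 2.74416 = 2.995.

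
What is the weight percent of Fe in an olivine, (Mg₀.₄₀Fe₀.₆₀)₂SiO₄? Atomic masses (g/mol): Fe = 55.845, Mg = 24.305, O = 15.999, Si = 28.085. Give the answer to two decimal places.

M((Mg₀.₄₀Fe₀.₆₀)₂SiO₄) = 178.539 g/mol.
Fe contributes 1.20 × 55.845 = 67.014 g per mole.
67.014/178.539 = 0.3753 → 37.53%.

37.53 wt%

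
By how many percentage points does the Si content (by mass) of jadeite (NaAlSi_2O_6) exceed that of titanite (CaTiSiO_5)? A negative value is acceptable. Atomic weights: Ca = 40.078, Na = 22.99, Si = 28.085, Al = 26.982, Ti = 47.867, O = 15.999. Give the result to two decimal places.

13.46 percentage points

M(NaAlSi_2O_6) = 202.136 g/mol, so wt% Si = 56.170/202.136 × 100 = 27.79%.
M(CaTiSiO_5) = 196.025 g/mol, so wt% Si = 28.085/196.025 × 100 = 14.33%.
27.79 − 14.33 = 13.46 pp.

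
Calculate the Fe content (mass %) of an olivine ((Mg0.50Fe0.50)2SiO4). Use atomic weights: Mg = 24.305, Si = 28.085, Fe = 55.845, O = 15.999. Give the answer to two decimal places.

32.42 mass %

Formula mass = 1*24.305 + 1*55.845 + 1*28.085 + 4*15.999 = 172.231 g/mol, of which 55.845 g is Fe.
So Fe makes up 55.845/172.231 = 0.3242 of the mass, i.e. 32.42%.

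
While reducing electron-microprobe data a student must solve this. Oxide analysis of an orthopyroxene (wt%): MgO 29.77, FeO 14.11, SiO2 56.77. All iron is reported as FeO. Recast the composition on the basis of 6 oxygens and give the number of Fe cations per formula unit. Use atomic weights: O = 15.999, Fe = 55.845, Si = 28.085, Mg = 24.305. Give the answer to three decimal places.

0.417 Fe apfu

29.77 wt% MgO ÷ 40.304 g/mol = 0.73864 mol, giving 0.73864 Mg and 0.73864 O.
14.11 wt% FeO ÷ 71.844 g/mol = 0.19640 mol, giving 0.19640 Fe and 0.19640 O.
56.77 wt% SiO2 ÷ 60.083 g/mol = 0.94486 mol, giving 0.94486 Si and 1.88972 O.
Oxygen sums to 2.82476; scaling by 6/2.82476 = 2.12407 puts the formula on 6 O.
Fe: 0.19640 × 2.12407 = 0.417 atoms per formula unit.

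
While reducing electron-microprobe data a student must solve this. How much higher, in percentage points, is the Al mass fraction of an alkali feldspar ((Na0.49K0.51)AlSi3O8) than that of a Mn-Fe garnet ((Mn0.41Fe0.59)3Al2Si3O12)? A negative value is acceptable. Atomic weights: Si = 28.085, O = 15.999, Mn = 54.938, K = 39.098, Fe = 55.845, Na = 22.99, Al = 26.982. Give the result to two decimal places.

Al in (Na0.49K0.51)AlSi3O8: molar mass 270.434 g/mol; 1×26.982 = 26.982 g → 9.98 wt%.
Al in (Mn0.41Fe0.59)3Al2Si3O12: molar mass 496.626 g/mol; 2×26.982 = 53.964 g → 10.87 wt%.
Difference = 9.98 − 10.87 = -0.89 percentage points.

-0.89 percentage points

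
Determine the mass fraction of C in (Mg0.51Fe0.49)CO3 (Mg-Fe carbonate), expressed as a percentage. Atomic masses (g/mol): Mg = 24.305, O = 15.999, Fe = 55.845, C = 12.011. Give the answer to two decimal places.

12.04 weight percent

Formula mass = 0.51×24.305 + 0.49×55.845 + 1×12.011 + 3×15.999 = 99.768 g/mol, of which 12.011 g is C.
So C makes up 12.011/99.768 = 0.1204 of the mass, i.e. 12.04%.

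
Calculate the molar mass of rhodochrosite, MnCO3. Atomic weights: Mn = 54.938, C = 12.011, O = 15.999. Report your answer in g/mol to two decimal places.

The formula mass is the sum 1·54.938 + 1·12.011 + 3·15.999.

114.95 g/mol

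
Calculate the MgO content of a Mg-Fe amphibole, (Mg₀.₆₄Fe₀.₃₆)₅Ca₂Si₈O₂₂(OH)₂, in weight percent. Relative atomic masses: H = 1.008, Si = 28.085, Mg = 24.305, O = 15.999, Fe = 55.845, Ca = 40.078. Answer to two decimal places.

14.84 wt%

Formula mass = 869.125 g/mol.
3.20 Mg → 3.2000 mol MgO per formula unit; M(MgO) = 40.304, so MgO mass = 128.973 g.
128.973/869.125 × 100 = 14.84 wt%.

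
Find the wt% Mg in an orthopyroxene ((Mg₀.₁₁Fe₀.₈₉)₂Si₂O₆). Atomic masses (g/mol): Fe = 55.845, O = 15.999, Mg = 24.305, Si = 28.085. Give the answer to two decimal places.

Formula mass = 0.22·24.305 + 1.78·55.845 + 2·28.085 + 6·15.999 = 256.915 g/mol, of which 5.347 g is Mg.
So Mg makes up 5.347/256.915 = 0.0208 of the mass, i.e. 2.08%.

2.08 wt%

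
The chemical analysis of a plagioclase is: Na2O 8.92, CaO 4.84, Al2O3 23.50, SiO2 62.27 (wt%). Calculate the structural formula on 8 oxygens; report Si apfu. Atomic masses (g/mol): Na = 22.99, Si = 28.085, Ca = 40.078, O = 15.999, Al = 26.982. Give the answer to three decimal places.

Na2O (M=61.979): mol = 0.14392; Na = 0.28784, O = 0.14392.
CaO (M=56.077): mol = 0.08631; Ca = 0.08631, O = 0.08631.
Al2O3 (M=101.961): mol = 0.23048; Al = 0.46096, O = 0.69144.
SiO2 (M=60.083): mol = 1.03640; Si = 1.03640, O = 2.07280.
ΣO = 2.99447; factor = 8/ΣO = 2.67159.
Si apfu = 1.03640 × 2.67159 = 2.769.

2.769 Si apfu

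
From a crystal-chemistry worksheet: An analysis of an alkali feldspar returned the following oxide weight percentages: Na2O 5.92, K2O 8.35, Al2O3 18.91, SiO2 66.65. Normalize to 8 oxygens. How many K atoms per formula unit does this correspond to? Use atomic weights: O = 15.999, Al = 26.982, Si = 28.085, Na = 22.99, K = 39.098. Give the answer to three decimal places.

0.479 K apfu

Na2O: 5.92/61.979 = 0.09552 mol → 0.19104 mol Na, 0.09552 mol O.
K2O: 8.35/94.195 = 0.08865 mol → 0.17730 mol K, 0.08865 mol O.
Al2O3: 18.91/101.961 = 0.18546 mol → 0.37092 mol Al, 0.55638 mol O.
SiO2: 66.65/60.083 = 1.10930 mol → 1.10930 mol Si, 2.21860 mol O.
Total oxygen = 2.95915 mol. Normalization factor = 8/2.95915 = 2.70348.
K per 8 O = 0.17730 × 2.70348 = 0.479.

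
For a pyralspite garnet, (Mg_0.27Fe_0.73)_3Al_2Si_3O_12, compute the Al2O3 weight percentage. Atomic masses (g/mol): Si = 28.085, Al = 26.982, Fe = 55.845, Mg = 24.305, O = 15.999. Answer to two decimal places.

21.59 wt%

M((Mg_0.27Fe_0.73)_3Al_2Si_3O_12) = 472.195 g/mol; M(Al2O3) = 101.961 g/mol.
Moles Al2O3 per formula unit = 2 Al ÷ 2 = 1.0000.
Al2O3 fraction = (1.0000 × 101.961) / 472.195 = 101.961/472.195 = 0.2159.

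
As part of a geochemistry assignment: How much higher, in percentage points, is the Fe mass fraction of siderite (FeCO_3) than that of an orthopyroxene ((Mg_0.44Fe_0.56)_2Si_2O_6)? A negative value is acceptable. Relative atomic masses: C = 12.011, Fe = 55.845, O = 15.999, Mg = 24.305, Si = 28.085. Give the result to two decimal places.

21.71 percentage points

Fe in FeCO_3: molar mass 115.853 g/mol; 1×55.845 = 55.845 g → 48.20 wt%.
Fe in (Mg_0.44Fe_0.56)_2Si_2O_6: molar mass 236.099 g/mol; 1.12×55.845 = 62.546 g → 26.49 wt%.
Difference = 48.20 − 26.49 = 21.71 percentage points.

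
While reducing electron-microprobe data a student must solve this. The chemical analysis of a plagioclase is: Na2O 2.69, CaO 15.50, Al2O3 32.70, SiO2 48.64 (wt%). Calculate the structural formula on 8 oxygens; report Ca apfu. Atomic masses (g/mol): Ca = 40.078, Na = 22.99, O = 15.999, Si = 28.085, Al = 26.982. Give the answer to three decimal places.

Na2O (M=61.979): mol = 0.04340; Na = 0.08680, O = 0.04340.
CaO (M=56.077): mol = 0.27641; Ca = 0.27641, O = 0.27641.
Al2O3 (M=101.961): mol = 0.32071; Al = 0.64142, O = 0.96213.
SiO2 (M=60.083): mol = 0.80955; Si = 0.80955, O = 1.61910.
ΣO = 2.90104; factor = 8/ΣO = 2.75763.
Ca apfu = 0.27641 × 2.75763 = 0.762.

0.762 Ca apfu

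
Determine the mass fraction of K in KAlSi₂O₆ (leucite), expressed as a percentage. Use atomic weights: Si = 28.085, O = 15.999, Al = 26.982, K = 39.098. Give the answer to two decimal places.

Molar mass of KAlSi₂O₆: 1*39.098 + 1*26.982 + 2*28.085 + 6*15.999 = 218.244 g/mol.
Mass of K per formula unit: 1 × 39.098 = 39.098 g.
Weight fraction K = 39.098 / 218.244 = 0.1791.

17.91 wt%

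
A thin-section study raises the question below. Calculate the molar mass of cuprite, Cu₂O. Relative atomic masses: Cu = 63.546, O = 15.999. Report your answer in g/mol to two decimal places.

143.09 g/mol

M = 2(63.546) + 1(15.999)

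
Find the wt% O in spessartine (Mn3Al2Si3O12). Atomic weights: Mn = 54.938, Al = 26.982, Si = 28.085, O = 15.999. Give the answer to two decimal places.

Molar mass of Mn3Al2Si3O12: 3*54.938 + 2*26.982 + 3*28.085 + 12*15.999 = 495.021 g/mol.
Mass of O per formula unit: 12 × 15.999 = 191.988 g.
Weight fraction O = 191.988 / 495.021 = 0.3878.

38.78 weight percent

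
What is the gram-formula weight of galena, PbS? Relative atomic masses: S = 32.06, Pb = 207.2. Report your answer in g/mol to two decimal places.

239.26 g/mol

The formula mass is the sum 1(207.2) + 1(32.06).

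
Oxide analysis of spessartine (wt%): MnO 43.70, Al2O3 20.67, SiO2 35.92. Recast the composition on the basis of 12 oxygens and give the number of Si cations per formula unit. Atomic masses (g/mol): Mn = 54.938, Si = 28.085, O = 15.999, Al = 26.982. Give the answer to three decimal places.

MnO: 43.70/70.937 = 0.61604 mol → 0.61604 mol Mn, 0.61604 mol O.
Al2O3: 20.67/101.961 = 0.20272 mol → 0.40544 mol Al, 0.60816 mol O.
SiO2: 35.92/60.083 = 0.59784 mol → 0.59784 mol Si, 1.19568 mol O.
Total oxygen = 2.41988 mol. Normalization factor = 12/2.41988 = 4.95892.
Si per 12 O = 0.59784 × 4.95892 = 2.965.

2.965 Si apfu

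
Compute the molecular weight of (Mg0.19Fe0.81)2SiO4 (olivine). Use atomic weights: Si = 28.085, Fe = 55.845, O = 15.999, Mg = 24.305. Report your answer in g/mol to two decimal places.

191.79 g/mol

The formula mass is the sum 0.38×24.305 + 1.62×55.845 + 1×28.085 + 4×15.999.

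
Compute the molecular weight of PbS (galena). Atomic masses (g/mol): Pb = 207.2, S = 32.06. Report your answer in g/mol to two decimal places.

239.26 g/mol

Pb: 1 × 207.2 = 207.2000
S: 1 × 32.06 = 32.0600
Summing the contributions gives the formula mass.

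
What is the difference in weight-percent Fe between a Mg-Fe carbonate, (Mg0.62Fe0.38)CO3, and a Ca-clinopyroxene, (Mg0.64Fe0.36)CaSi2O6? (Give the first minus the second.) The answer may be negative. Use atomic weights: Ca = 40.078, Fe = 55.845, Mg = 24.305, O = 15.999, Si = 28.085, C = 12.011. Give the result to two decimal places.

13.22 percentage points

First mineral: 21.221 g Fe in 96.298 g formula = 22.04 wt% Fe.
Second mineral: 20.104 g Fe in 227.901 g formula = 8.82 wt% Fe.
22.04% − 8.82% gives a difference of 13.22 percentage points.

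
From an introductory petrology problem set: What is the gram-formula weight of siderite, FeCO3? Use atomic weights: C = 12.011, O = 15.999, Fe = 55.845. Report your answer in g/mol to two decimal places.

The formula mass is the sum 1*55.845 + 1*12.011 + 3*15.999.

115.85 g/mol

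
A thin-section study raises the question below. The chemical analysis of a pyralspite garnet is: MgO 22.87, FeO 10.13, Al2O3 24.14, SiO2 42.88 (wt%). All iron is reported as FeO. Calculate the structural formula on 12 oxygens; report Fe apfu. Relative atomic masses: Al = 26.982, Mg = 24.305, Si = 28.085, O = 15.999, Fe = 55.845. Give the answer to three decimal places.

0.595 Fe apfu

MgO (M=40.304): mol = 0.56744; Mg = 0.56744, O = 0.56744.
FeO (M=71.844): mol = 0.14100; Fe = 0.14100, O = 0.14100.
Al2O3 (M=101.961): mol = 0.23676; Al = 0.47352, O = 0.71028.
SiO2 (M=60.083): mol = 0.71368; Si = 0.71368, O = 1.42736.
ΣO = 2.84608; factor = 12/ΣO = 4.21633.
Fe apfu = 0.14100 × 4.21633 = 0.595.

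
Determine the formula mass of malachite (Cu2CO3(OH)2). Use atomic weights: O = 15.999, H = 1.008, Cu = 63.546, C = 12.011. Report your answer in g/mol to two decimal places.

M = 2×63.546 + 1×12.011 + 5×15.999 + 2×1.008

221.11 g/mol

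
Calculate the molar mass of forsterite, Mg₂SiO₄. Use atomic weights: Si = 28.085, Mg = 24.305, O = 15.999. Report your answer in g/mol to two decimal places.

Mg: 2 × 24.305 = 48.6100
Si: 1 × 28.085 = 28.0850
O: 4 × 15.999 = 63.9960
Summing the contributions gives the formula mass.

140.69 g/mol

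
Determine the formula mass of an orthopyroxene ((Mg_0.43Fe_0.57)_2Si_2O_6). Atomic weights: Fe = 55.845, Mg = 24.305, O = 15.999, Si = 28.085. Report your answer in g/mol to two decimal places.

236.73 g/mol

The formula mass is the sum 0.86(24.305) + 1.14(55.845) + 2(28.085) + 6(15.999).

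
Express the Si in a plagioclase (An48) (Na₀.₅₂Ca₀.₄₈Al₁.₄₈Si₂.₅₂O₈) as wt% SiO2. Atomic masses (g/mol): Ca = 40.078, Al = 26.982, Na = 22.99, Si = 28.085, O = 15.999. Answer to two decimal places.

56.10 wt%

M(Na₀.₅₂Ca₀.₄₈Al₁.₄₈Si₂.₅₂O₈) = 269.892 g/mol; M(SiO2) = 60.083 g/mol.
Moles SiO2 per formula unit = 2.52 Si ÷ 1 = 2.5200.
SiO2 fraction = (2.5200 × 60.083) / 269.892 = 151.409/269.892 = 0.5610.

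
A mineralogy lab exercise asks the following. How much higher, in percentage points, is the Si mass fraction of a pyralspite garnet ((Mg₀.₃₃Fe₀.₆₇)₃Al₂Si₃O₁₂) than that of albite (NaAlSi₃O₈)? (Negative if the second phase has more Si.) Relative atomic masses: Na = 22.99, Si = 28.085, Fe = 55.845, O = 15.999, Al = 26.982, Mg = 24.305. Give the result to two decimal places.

-14.07 percentage points

First mineral: 84.255 g Si in 466.517 g formula = 18.06 wt% Si.
Second mineral: 84.255 g Si in 262.219 g formula = 32.13 wt% Si.
18.06% − 32.13% gives a difference of -14.07 percentage points.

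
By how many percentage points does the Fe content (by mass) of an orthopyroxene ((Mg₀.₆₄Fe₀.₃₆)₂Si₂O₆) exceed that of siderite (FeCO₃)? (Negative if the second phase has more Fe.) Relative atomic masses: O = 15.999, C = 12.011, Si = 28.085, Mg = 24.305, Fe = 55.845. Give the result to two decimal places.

-30.21 percentage points

Fe in (Mg₀.₆₄Fe₀.₃₆)₂Si₂O₆: molar mass 223.483 g/mol; 0.72×55.845 = 40.208 g → 17.99 wt%.
Fe in FeCO₃: molar mass 115.853 g/mol; 1×55.845 = 55.845 g → 48.20 wt%.
Difference = 17.99 − 48.20 = -30.21 percentage points.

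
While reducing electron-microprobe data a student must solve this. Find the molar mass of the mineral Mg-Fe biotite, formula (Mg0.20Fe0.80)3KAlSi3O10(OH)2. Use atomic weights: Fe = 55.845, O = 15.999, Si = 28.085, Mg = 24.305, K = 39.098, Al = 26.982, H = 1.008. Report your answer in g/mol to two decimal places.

492.95 g/mol

M = 0.60·24.305 + 2.40·55.845 + 1·39.098 + 1·26.982 + 3·28.085 + 12·15.999 + 2·1.008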